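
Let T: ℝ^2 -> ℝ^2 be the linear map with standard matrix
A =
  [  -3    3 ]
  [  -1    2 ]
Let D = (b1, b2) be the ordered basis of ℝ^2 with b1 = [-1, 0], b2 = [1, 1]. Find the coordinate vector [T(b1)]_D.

Column 1 of [T]_D is the D-coordinate vector of T(b1).
In standard coordinates T(b1) = A b1 = [3, 1].
Converting to D: [3, 1] = -2b1 + b2, so the coordinate vector is [-2, 1].

[-2, 1]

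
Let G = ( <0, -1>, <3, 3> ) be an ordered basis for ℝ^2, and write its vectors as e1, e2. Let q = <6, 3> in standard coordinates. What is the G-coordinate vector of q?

<3, 2>

We seek scalars with c_1 e1 + c_2 e2 = q; equivalently solve M c = q where the columns of M are e1, e2.
System: 0c_1 + 3c_2 = 6, -c_1 + 3c_2 = 3; solving gives c_1 = 3, c_2 = 2.
Check: 3e1 + 2e2 = <6, 3>.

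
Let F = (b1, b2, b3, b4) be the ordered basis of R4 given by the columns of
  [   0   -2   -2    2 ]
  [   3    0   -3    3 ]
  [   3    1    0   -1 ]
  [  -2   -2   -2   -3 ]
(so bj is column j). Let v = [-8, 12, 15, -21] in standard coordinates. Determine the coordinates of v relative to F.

[4, 4, 1, 1]

[v]_F is the unique c with M c = v, where M has columns b1, ..., b4.
Solving this 4x4 system gives c = (4, 4, 1, 1).
Check: 4b1 + 4b2 + b3 + b4 = [-8, 12, 15, -21].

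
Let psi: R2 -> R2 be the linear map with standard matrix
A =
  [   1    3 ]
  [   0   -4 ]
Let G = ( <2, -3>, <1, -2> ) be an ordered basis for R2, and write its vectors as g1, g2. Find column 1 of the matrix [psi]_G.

Compute psi(g1) = A g1 = <-7, 12> in standard coordinates.
Then write this in G-coordinates: solve for y in y_1 g1 + y_2 g2 = <-7, 12>.
This gives y = <-2, -3>, which is column 1 of [psi]_G.

<-2, -3>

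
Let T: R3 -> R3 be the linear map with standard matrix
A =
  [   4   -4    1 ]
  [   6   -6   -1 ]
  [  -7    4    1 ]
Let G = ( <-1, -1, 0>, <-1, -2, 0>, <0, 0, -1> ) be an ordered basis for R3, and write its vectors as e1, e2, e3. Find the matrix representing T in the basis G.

Let P have columns e1, ..., e3. Then [T]_G = P^(-1) A P.
Here det P = -1, so P^(-1) is integer; computing A P first and then P^(-1)(A P) gives [[0, -2, 3], [0, -2, -2], [-3, 1, 1]].

[[0, -2, 3], [0, -2, -2], [-3, 1, 1]]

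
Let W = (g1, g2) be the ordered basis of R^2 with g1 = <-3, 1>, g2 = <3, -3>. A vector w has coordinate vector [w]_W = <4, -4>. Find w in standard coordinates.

The coordinates say w = 4g1 - 4g2; adding the scaled basis vectors gives <-24, 16>.

<-24, 16>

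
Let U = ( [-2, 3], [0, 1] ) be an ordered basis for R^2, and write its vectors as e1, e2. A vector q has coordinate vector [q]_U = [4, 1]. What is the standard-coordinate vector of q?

[-8, 13]

The coordinates say q = 4e1 + e2; adding the scaled basis vectors gives [-8, 13].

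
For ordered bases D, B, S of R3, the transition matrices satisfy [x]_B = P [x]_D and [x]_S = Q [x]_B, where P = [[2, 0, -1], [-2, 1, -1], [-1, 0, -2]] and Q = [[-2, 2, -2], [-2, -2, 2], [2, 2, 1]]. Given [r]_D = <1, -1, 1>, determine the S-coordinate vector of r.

<-4, 0, -9>

Apply P to get B-coordinates <1, -4, -3>, then Q to get S-coordinates.
The result is [r]_S = <-4, 0, -9>.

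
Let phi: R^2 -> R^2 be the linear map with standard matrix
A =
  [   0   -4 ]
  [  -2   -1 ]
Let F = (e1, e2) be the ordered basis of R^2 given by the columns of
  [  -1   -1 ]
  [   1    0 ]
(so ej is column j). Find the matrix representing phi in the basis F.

[[1, 2], [3, -2]]

The j-th column of [phi]_F is [phi(ej)]_F.
phi(e1) = A e1 = (-4, 1) = e1 + 3e2, so column 1 is (1, 3).
Repeating for e2 and assembling the columns gives [[1, 2], [3, -2]].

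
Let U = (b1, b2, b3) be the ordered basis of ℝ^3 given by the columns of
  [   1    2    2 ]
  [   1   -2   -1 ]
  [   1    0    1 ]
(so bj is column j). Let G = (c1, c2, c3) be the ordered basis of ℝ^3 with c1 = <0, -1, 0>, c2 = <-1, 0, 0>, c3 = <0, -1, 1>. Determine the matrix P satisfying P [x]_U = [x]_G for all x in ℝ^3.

[[-2, 2, 0], [-1, -2, -2], [1, 0, 1]]

Column j of P is [bj]_G, since P maps U-coordinates to G-coordinates.
Expressing b1 in G: b1 = -2c1 - c2 + c3, so column 1 of P is <-2, -1, 1>.
Doing the same for each bj gives P = [[-2, 2, 0], [-1, -2, -2], [1, 0, 1]].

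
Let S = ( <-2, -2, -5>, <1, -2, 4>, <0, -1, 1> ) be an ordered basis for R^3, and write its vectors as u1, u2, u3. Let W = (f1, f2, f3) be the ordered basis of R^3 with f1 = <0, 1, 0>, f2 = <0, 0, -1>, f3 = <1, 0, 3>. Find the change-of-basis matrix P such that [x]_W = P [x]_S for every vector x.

[[-2, -2, -1], [-1, -1, -1], [-2, 1, 0]]

Take x = uj: its S-coordinates are the j-th standard unit vector, so P e_j — column j of P — equals [uj]_W.
u1 = -2f1 - f2 - 2f3, giving column 1 = <-2, -1, -2>; repeating for each j gives P = [[-2, -2, -1], [-1, -1, -1], [-2, 1, 0]].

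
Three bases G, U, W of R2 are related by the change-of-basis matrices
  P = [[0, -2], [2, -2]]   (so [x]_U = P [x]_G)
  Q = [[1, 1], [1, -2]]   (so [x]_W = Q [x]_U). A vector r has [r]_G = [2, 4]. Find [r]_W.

Apply P to get U-coordinates [-8, -4], then Q to get W-coordinates.
The result is [r]_W = [-12, 0].

[-12, 0]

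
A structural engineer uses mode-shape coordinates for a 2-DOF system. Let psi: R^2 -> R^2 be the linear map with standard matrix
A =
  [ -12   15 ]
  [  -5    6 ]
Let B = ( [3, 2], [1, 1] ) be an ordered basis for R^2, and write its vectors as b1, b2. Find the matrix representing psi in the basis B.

The j-th column of [psi]_B is [psi(bj)]_B.
psi(b1) = A b1 = [-6, -3] = -3b1 + 3b2, so column 1 is [-3, 3].
Repeating for b2 and assembling the columns gives [[-3, 2], [3, -3]].

[[-3, 2], [3, -3]]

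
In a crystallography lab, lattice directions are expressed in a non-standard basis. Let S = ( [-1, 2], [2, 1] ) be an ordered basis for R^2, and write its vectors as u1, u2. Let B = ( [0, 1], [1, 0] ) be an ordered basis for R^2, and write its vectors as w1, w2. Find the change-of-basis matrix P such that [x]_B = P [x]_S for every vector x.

[[2, 1], [-1, 2]]

Take x = uj: its S-coordinates are the j-th standard unit vector, so P e_j — column j of P — equals [uj]_B.
u1 = 2w1 - w2, giving column 1 = [2, -1]; repeating for each j gives P = [[2, 1], [-1, 2]].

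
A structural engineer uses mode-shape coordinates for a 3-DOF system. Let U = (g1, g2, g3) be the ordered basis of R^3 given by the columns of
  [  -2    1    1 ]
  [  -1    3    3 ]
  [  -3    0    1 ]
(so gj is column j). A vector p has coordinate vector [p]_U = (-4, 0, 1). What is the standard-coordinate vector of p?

(9, 7, 13)

p = M [p]_U, where M has columns g1, ..., g3.
Carrying out the matrix-vector product, p = (9, 7, 13).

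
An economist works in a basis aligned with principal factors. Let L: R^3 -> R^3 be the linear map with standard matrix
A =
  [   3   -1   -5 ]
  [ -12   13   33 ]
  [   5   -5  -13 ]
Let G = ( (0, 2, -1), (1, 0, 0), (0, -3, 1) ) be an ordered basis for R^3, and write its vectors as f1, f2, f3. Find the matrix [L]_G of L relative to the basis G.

[[-2, -3, 0], [3, 3, -2], [1, 2, 2]]

With P the matrix whose columns are f1, ..., f3, [L]_G = P^(-1) A P.
Column by column: L(f1) = A f1 = (3, -7, 3); its G-coordinates (-2, 3, 1) give column 1.
Continuing for each basis vector yields [L]_G = [[-2, -3, 0], [3, 3, -2], [1, 2, 2]].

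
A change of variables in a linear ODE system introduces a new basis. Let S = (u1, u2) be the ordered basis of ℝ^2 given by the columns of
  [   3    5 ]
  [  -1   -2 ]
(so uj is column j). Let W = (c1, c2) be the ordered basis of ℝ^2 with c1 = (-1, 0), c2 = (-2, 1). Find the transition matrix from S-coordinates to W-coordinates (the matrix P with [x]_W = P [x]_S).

[[-1, -1], [-1, -2]]

Let M have columns uj and N have columns cj. Then for every x, N [x]_W = x = M [x]_S, so P = N^(-1) M.
Since det N = -1, N^(-1) has integer entries; multiplying gives P = [[-1, -1], [-1, -2]].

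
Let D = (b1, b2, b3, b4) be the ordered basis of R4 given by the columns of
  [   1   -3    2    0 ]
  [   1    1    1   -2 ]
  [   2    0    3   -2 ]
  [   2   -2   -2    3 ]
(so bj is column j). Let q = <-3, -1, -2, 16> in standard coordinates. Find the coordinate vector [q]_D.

Write q = c_1 b1 + ... + c_4 b4 and solve for the c_i.
Solving this 4x4 system gives c = (4, 1, -2, 2).
Check: 4b1 + b2 - 2b3 + 2b4 = <-3, -1, -2, 16>.

<4, 1, -2, 2>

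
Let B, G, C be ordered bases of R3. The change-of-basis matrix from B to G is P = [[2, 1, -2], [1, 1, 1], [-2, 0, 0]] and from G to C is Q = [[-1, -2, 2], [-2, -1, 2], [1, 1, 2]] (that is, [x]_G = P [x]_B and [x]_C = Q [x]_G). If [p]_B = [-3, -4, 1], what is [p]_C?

Composing the changes, [p]_C = Q P [p]_B.
Q P = [[-8, -3, 0], [-9, -3, 3], [-1, 2, -1]]; applying this to [-3, -4, 1] gives [36, 42, -6].

[36, 42, -6]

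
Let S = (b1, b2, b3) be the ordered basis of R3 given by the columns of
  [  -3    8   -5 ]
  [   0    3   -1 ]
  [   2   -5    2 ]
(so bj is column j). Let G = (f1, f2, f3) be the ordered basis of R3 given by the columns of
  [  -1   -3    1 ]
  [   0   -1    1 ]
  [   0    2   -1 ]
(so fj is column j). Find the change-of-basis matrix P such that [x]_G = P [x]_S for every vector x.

[[-1, -1, 2], [2, -2, 1], [2, 1, 0]]

Column j of P is [bj]_G, since P maps S-coordinates to G-coordinates.
Expressing b1 in G: b1 = -f1 + 2f2 + 2f3, so column 1 of P is [-1, 2, 2].
Doing the same for each bj gives P = [[-1, -1, 2], [2, -2, 1], [2, 1, 0]].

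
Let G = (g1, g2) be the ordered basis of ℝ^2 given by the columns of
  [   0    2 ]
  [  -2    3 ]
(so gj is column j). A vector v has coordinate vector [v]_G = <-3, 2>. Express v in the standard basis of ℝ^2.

<4, 12>

The coordinates say v = -3g1 + 2g2; adding the scaled basis vectors gives <4, 12>.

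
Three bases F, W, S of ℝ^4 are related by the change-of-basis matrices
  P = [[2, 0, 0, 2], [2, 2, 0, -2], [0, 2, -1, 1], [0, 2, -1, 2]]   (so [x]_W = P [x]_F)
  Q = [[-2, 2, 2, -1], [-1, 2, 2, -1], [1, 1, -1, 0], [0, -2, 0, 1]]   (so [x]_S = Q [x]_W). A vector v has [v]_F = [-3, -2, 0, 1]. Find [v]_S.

First [v]_W = P [v]_F = [-4, -12, -3, -2].
Then [v]_S = Q [v]_W = [-20, -24, -13, 22].

[-20, -24, -13, 22]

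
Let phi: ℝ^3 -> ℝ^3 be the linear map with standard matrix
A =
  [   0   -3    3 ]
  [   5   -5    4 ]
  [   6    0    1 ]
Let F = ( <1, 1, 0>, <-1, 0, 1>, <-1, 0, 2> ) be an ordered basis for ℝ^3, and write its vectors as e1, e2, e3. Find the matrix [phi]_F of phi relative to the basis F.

With P the matrix whose columns are e1, ..., e3, [phi]_F = P^(-1) A P.
Column by column: phi(e1) = A e1 = <-3, 0, 6>; its F-coordinates <0, 0, 3> give column 1.
Continuing for each basis vector yields [phi]_F = [[0, -1, 3], [0, -3, -2], [3, -1, -1]].

[[0, -1, 3], [0, -3, -2], [3, -1, -1]]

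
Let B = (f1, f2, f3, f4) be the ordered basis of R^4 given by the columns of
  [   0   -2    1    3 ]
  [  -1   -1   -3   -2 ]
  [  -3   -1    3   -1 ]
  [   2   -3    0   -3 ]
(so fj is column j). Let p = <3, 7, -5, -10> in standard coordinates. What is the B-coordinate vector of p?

<-2, 0, -3, 2>

We seek scalars with c_1 f1 + ... + c_4 f4 = p; equivalently solve M c = p where the columns of M are f1, ..., f4.
Solving this 4x4 system gives c = (-2, 0, -3, 2).
Check: -2f1 + 0·f2 - 3f3 + 2f4 = <3, 7, -5, -10>.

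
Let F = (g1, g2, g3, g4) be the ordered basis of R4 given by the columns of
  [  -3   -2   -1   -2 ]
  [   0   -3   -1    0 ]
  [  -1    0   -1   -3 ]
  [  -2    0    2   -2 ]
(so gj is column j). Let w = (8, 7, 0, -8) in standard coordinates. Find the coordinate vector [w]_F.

(-2, -1, -4, 2)

[w]_F is the unique c with M c = w, where M has columns g1, ..., g4.
Gaussian elimination on [M | w] yields c = (-2, -1, -4, 2).
Check: -2g1 - g2 - 4g3 + 2g4 = (8, 7, 0, -8).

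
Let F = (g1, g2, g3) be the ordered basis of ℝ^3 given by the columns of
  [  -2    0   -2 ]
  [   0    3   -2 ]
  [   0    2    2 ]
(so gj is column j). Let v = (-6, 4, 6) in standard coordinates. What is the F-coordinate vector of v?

(2, 2, 1)

Write v = c_1 g1 + ... + c_3 g3 and solve for the c_i.
Solving this 3x3 system gives c = (2, 2, 1).
Check: 2g1 + 2g2 + g3 = (-6, 4, 6).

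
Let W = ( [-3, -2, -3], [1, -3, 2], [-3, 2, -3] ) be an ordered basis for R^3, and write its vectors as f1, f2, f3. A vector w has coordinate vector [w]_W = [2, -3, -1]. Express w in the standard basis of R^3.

By definition w = 2f1 - 3f2 - f3.
Summing componentwise gives [-6, 3, -9].

[-6, 3, -9]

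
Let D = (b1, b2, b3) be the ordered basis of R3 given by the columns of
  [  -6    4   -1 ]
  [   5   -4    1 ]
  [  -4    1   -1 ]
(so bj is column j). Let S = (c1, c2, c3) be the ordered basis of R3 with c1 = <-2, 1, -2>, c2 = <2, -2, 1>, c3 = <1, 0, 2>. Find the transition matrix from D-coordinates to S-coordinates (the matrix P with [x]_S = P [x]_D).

Let M have columns bj and N have columns cj. Then for every x, N [x]_S = x = M [x]_D, so P = N^(-1) M.
Since det N = 1, N^(-1) has integer entries; multiplying gives P = [[1, -2, -1], [-2, 1, -1], [0, -2, -1]].

[[1, -2, -1], [-2, 1, -1], [0, -2, -1]]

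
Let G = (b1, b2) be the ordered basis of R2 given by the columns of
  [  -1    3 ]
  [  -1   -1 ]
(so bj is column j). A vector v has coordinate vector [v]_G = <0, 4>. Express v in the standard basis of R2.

v = M [v]_G, where M has columns b1, b2.
Carrying out the matrix-vector product, v = <12, -4>.

<12, -4>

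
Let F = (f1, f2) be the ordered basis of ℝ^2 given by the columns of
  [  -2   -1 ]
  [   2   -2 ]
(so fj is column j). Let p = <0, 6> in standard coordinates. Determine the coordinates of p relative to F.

<1, -2>

We seek scalars with c_1 f1 + c_2 f2 = p; equivalently solve M c = p where the columns of M are f1, f2.
System: -2c_1 - c_2 = 0, 2c_1 - 2c_2 = 6; solving gives c_1 = 1, c_2 = -2.
Check: f1 - 2f2 = <0, 6>.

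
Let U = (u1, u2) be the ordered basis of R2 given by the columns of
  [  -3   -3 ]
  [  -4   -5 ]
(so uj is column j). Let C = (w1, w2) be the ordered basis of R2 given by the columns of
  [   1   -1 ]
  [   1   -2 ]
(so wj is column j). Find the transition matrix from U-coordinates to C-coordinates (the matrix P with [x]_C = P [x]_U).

[[-2, -1], [1, 2]]

Take x = uj: its U-coordinates are the j-th standard unit vector, so P e_j — column j of P — equals [uj]_C.
u1 = -2w1 + w2, giving column 1 = <-2, 1>; repeating for each j gives P = [[-2, -1], [1, 2]].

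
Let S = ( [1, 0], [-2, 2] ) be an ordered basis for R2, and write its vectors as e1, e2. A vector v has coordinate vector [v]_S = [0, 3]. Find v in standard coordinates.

The coordinates say v = 0·e1 + 3e2; adding the scaled basis vectors gives [-6, 6].

[-6, 6]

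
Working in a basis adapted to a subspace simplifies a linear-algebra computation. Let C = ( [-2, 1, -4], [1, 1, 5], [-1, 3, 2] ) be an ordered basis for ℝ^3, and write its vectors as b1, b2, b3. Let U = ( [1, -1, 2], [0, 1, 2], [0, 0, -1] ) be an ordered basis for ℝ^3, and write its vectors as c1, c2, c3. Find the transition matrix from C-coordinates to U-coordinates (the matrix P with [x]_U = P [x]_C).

Take x = bj: its C-coordinates are the j-th standard unit vector, so P e_j — column j of P — equals [bj]_U.
b1 = -2c1 - c2 - 2c3, giving column 1 = [-2, -1, -2]; repeating for each j gives P = [[-2, 1, -1], [-1, 2, 2], [-2, 1, 0]].

[[-2, 1, -1], [-1, 2, 2], [-2, 1, 0]]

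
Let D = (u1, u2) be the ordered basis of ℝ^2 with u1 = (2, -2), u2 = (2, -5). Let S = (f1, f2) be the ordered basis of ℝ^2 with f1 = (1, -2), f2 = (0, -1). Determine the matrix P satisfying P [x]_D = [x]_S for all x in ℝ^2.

Let M have columns uj and N have columns fj. Then for every x, N [x]_S = x = M [x]_D, so P = N^(-1) M.
Since det N = -1, N^(-1) has integer entries; multiplying gives P = [[2, 2], [-2, 1]].

[[2, 2], [-2, 1]]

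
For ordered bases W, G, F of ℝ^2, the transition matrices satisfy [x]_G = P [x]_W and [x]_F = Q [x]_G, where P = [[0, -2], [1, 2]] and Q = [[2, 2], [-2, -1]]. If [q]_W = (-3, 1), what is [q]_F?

First [q]_G = P [q]_W = (-2, -1).
Then [q]_F = Q [q]_G = (-6, 5).

(-6, 5)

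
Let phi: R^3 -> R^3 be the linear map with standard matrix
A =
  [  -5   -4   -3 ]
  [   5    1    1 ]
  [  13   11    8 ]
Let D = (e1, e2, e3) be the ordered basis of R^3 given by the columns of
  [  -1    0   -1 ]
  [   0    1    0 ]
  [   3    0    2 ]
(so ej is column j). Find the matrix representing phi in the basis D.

With P the matrix whose columns are e1, ..., e3, [phi]_D = P^(-1) A P.
Column by column: phi(e1) = A e1 = (-4, -2, 11); its D-coordinates (3, -2, 1) give column 1.
Continuing for each basis vector yields [phi]_D = [[3, 3, 1], [-2, 1, -3], [1, 1, 0]].

[[3, 3, 1], [-2, 1, -3], [1, 1, 0]]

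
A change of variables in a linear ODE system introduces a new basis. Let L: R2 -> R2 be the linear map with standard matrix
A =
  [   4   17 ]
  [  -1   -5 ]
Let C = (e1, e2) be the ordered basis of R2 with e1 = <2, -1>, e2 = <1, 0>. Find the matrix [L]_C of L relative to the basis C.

Let P have columns e1, e2. Then [L]_C = P^(-1) A P.
Here det P = 1, so P^(-1) is integer; computing A P first and then P^(-1)(A P) gives [[-3, 1], [-3, 2]].

[[-3, 1], [-3, 2]]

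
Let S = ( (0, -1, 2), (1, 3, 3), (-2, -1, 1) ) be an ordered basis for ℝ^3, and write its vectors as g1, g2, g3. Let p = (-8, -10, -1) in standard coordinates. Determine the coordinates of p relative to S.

(1, -2, 3)

We seek scalars with c_1 g1 + ... + c_3 g3 = p; equivalently solve M c = p where the columns of M are g1, ..., g3.
Row-reducing the augmented matrix [M | p] gives c = (1, -2, 3).
Check: g1 - 2g2 + 3g3 = (-8, -10, -1).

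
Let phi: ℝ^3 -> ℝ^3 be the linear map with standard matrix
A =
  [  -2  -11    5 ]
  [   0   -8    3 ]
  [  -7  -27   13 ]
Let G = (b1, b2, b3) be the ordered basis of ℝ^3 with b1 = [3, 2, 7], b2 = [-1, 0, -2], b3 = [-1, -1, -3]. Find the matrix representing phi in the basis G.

Let P have columns b1, ..., b3. Then [phi]_G = P^(-1) A P.
Here det P = -1, so P^(-1) is integer; computing A P first and then P^(-1)(A P) gives [[3, -3, 0], [1, -1, 1], [1, 0, 1]].

[[3, -3, 0], [1, -1, 1], [1, 0, 1]]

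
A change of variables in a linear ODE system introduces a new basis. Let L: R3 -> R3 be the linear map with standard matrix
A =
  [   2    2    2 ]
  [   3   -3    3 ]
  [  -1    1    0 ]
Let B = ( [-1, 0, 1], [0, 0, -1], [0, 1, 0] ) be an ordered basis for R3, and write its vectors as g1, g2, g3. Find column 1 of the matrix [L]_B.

Column 1 of [L]_B is the B-coordinate vector of L(g1).
In standard coordinates L(g1) = A g1 = [0, 0, 1].
Converting to B: [0, 0, 1] = 0·g1 - g2 + 0·g3, so the coordinate vector is [0, -1, 0].

[0, -1, 0]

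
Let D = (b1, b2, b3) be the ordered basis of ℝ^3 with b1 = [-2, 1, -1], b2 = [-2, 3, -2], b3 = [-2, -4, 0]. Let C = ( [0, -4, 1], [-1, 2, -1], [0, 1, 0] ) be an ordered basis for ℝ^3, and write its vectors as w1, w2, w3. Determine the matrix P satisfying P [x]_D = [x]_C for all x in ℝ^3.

[[1, 0, 2], [2, 2, 2], [1, -1, 0]]

Take x = bj: its D-coordinates are the j-th standard unit vector, so P e_j — column j of P — equals [bj]_C.
b1 = w1 + 2w2 + w3, giving column 1 = [1, 2, 1]; repeating for each j gives P = [[1, 0, 2], [2, 2, 2], [1, -1, 0]].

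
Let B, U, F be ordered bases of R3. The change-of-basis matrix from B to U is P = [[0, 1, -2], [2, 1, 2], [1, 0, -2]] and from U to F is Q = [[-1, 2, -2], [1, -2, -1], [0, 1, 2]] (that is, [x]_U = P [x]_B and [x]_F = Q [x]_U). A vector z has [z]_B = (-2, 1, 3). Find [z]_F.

(27, -3, -13)

Composing the changes, [z]_F = Q P [z]_B.
Q P = [[2, 1, 10], [-5, -1, -4], [4, 1, -2]]; applying this to (-2, 1, 3) gives (27, -3, -13).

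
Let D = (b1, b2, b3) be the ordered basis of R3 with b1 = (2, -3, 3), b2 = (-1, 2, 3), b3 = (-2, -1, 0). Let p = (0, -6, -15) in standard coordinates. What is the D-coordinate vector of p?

(-1, -4, 1)

We seek scalars with c_1 b1 + ... + c_3 b3 = p; equivalently solve M c = p where the columns of M are b1, ..., b3.
Gaussian elimination on [M | p] yields c = (-1, -4, 1).
Check: -b1 - 4b2 + b3 = (0, -6, -15).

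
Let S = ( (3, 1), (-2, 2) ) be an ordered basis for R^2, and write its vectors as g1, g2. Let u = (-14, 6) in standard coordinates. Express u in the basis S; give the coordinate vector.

Write u = c_1 g1 + c_2 g2 and solve for the c_i.
System: 3c_1 - 2c_2 = -14, c_1 + 2c_2 = 6; solving gives c_1 = -2, c_2 = 4.
Check: -2g1 + 4g2 = (-14, 6).

(-2, 4)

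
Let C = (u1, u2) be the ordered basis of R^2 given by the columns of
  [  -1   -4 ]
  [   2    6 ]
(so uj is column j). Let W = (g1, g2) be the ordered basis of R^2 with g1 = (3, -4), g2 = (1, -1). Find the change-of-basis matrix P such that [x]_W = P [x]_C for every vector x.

Column j of P is [uj]_W, since P maps C-coordinates to W-coordinates.
Expressing u1 in W: u1 = -g1 + 2g2, so column 1 of P is (-1, 2).
Doing the same for each uj gives P = [[-1, -2], [2, 2]].

[[-1, -2], [2, 2]]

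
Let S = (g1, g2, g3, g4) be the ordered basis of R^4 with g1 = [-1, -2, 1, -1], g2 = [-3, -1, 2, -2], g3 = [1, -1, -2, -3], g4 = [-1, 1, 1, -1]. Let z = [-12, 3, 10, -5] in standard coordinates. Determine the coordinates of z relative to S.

[-1, 3, -1, 3]

[z]_S is the unique c with M c = z, where M has columns g1, ..., g4.
Row-reducing the augmented matrix [M | z] gives c = (-1, 3, -1, 3).
Check: -g1 + 3g2 - g3 + 3g4 = [-12, 3, 10, -5].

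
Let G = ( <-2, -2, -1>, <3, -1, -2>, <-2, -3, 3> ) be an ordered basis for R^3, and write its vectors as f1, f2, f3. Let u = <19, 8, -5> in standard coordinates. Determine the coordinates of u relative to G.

We seek scalars with c_1 f1 + ... + c_3 f3 = u; equivalently solve M c = u where the columns of M are f1, ..., f3.
Solving this 3x3 system gives c = (-4, 3, -1).
Check: -4f1 + 3f2 - f3 = <19, 8, -5>.

<-4, 3, -1>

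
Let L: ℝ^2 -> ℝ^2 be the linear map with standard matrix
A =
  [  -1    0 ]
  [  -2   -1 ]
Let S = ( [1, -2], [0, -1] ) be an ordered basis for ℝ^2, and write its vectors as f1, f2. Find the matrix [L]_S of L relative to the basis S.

Let P have columns f1, f2. Then [L]_S = P^(-1) A P.
Here det P = -1, so P^(-1) is integer; computing A P first and then P^(-1)(A P) gives [[-1, 0], [2, -1]].

[[-1, 0], [2, -1]]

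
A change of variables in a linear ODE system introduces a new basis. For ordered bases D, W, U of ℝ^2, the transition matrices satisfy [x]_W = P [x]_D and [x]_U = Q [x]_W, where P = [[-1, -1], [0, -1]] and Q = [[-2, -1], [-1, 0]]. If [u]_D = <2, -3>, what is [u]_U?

<-5, -1>

Apply P to get W-coordinates <1, 3>, then Q to get U-coordinates.
The result is [u]_U = <-5, -1>.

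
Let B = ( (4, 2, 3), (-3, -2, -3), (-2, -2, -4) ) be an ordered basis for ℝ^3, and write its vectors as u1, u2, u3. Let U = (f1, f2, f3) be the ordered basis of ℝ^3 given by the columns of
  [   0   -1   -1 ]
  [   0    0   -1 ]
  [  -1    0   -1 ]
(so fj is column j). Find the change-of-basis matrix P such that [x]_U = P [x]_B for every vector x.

Column j of P is [uj]_U, since P maps B-coordinates to U-coordinates.
Expressing u1 in U: u1 = -f1 - 2f2 - 2f3, so column 1 of P is (-1, -2, -2).
Doing the same for each uj gives P = [[-1, 1, 2], [-2, 1, 0], [-2, 2, 2]].

[[-1, 1, 2], [-2, 1, 0], [-2, 2, 2]]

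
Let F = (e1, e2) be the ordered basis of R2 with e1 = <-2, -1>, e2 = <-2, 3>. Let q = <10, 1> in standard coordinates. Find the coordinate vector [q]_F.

<-4, -1>

[q]_F is the unique c with M c = q, where M has columns e1, e2.
System: -2c_1 - 2c_2 = 10, -c_1 + 3c_2 = 1; solving gives c_1 = -4, c_2 = -1.
Check: -4e1 - e2 = <10, 1>.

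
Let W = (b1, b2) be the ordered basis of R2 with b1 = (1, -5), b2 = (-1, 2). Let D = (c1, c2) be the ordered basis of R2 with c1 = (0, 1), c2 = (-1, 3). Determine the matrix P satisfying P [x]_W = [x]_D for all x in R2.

[[-2, -1], [-1, 1]]

Column j of P is [bj]_D, since P maps W-coordinates to D-coordinates.
Expressing b1 in D: b1 = -2c1 - c2, so column 1 of P is (-2, -1).
Doing the same for each bj gives P = [[-2, -1], [-1, 1]].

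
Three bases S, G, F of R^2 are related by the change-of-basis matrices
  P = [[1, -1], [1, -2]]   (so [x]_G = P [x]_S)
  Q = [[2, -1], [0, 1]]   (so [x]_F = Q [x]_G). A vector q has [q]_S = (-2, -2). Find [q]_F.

Apply P to get G-coordinates (0, 2), then Q to get F-coordinates.
The result is [q]_F = (-2, 2).

(-2, 2)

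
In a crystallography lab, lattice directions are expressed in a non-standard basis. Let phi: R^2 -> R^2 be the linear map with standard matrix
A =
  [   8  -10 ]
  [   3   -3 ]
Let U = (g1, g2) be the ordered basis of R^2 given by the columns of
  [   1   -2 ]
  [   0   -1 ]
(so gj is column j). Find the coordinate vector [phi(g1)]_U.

<2, -3>

Column 1 of [phi]_U is the U-coordinate vector of phi(g1).
In standard coordinates phi(g1) = A g1 = <8, 3>.
Converting to U: <8, 3> = 2g1 - 3g2, so the coordinate vector is <2, -3>.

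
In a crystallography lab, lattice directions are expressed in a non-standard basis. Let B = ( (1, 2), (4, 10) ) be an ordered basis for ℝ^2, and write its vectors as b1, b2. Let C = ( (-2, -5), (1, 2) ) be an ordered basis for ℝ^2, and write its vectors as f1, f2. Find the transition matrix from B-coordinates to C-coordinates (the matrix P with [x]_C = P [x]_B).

[[0, -2], [1, 0]]

Let M have columns bj and N have columns fj. Then for every x, N [x]_C = x = M [x]_B, so P = N^(-1) M.
Since det N = 1, N^(-1) has integer entries; multiplying gives P = [[0, -2], [1, 0]].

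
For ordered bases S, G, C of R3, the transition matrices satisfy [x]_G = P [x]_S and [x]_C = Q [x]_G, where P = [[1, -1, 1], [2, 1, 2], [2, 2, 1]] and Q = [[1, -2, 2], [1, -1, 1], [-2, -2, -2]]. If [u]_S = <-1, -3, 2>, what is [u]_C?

<-6, -1, 6>

Composing the changes, [u]_C = Q P [u]_S.
Q P = [[1, 1, -1], [1, 0, 0], [-10, -4, -8]]; applying this to <-1, -3, 2> gives <-6, -1, 6>.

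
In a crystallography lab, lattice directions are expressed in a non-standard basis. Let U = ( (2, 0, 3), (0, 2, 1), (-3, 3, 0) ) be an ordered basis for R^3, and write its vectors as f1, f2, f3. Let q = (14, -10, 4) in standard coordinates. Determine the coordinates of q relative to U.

We seek scalars with c_1 f1 + ... + c_3 f3 = q; equivalently solve M c = q where the columns of M are f1, ..., f3.
Solving this 3x3 system gives c = (1, 1, -4).
Check: f1 + f2 - 4f3 = (14, -10, 4).

(1, 1, -4)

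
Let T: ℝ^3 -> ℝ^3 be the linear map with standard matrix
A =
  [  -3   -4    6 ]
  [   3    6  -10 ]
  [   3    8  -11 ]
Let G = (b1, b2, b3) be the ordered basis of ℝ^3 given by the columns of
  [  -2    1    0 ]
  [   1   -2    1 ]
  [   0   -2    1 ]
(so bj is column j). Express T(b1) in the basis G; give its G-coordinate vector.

Compute T(b1) = A b1 = [2, 0, 2] in standard coordinates.
Then write this in G-coordinates: solve for y in y_1 b1 + ... + y_3 b3 = [2, 0, 2].
This gives y = [-2, -2, -2], which is column 1 of [T]_G.

[-2, -2, -2]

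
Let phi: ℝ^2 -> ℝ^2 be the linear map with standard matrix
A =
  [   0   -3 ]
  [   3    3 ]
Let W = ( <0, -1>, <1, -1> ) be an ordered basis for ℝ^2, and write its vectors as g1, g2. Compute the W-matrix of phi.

[[0, -3], [3, 3]]

With P the matrix whose columns are g1, g2, [phi]_W = P^(-1) A P.
Column by column: phi(g1) = A g1 = <3, -3>; its W-coordinates <0, 3> give column 1.
Continuing for each basis vector yields [phi]_W = [[0, -3], [3, 3]].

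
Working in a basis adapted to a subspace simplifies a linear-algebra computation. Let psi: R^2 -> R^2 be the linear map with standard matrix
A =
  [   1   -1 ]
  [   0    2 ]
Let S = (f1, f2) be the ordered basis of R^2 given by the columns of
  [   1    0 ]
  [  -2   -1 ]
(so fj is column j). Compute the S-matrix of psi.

The j-th column of [psi]_S is [psi(fj)]_S.
psi(f1) = A f1 = <3, -4> = 3f1 - 2f2, so column 1 is <3, -2>.
Repeating for f2 and assembling the columns gives [[3, 1], [-2, 0]].

[[3, 1], [-2, 0]]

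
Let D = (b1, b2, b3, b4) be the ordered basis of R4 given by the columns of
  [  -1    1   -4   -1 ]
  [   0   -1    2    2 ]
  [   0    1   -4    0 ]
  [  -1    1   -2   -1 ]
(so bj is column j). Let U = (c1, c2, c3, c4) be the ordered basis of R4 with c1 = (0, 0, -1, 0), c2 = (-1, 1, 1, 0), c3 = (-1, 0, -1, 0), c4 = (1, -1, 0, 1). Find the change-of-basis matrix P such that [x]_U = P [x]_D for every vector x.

[[-2, -1, 2, 2], [-1, 0, 0, 1], [1, 0, 2, -1], [-1, 1, -2, -1]]

Column j of P is [bj]_U, since P maps D-coordinates to U-coordinates.
Expressing b1 in U: b1 = -2c1 - c2 + c3 - c4, so column 1 of P is (-2, -1, 1, -1).
Doing the same for each bj gives P = [[-2, -1, 2, 2], [-1, 0, 0, 1], [1, 0, 2, -1], [-1, 1, -2, -1]].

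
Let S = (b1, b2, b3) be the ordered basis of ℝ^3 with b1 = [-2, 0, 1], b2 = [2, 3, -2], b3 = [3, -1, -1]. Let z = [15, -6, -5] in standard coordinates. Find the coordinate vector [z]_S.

[-4, -1, 3]

[z]_S is the unique c with M c = z, where M has columns b1, ..., b3.
Gaussian elimination on [M | z] yields c = (-4, -1, 3).
Check: -4b1 - b2 + 3b3 = [15, -6, -5].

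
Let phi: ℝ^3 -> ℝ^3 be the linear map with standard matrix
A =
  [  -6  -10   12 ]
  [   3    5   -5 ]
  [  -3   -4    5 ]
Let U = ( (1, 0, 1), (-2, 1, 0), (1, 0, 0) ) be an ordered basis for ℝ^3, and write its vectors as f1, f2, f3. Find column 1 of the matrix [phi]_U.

(2, -2, 0)

Column 1 of [phi]_U is the U-coordinate vector of phi(f1).
In standard coordinates phi(f1) = A f1 = (6, -2, 2).
Converting to U: (6, -2, 2) = 2f1 - 2f2 + 0·f3, so the coordinate vector is (2, -2, 0).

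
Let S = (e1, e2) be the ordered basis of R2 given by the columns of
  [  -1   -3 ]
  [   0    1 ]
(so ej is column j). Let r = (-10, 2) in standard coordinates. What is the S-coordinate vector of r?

Write r = c_1 e1 + c_2 e2 and solve for the c_i.
System: -c_1 - 3c_2 = -10, 0c_1 + c_2 = 2; solving gives c_1 = 4, c_2 = 2.
Check: 4e1 + 2e2 = (-10, 2).

(4, 2)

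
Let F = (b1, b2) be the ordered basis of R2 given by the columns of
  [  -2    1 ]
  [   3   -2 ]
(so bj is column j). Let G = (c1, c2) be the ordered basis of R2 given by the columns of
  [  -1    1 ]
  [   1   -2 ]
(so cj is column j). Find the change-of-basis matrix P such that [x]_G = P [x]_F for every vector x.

Let M have columns bj and N have columns cj. Then for every x, N [x]_G = x = M [x]_F, so P = N^(-1) M.
Since det N = 1, N^(-1) has integer entries; multiplying gives P = [[1, 0], [-1, 1]].

[[1, 0], [-1, 1]]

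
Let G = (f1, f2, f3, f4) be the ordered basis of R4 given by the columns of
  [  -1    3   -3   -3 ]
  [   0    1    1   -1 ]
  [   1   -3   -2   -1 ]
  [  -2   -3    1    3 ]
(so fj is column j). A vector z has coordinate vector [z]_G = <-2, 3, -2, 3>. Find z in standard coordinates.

By definition z = -2f1 + 3f2 - 2f3 + 3f4.
Summing componentwise gives <8, -2, -10, 2>.

<8, -2, -10, 2>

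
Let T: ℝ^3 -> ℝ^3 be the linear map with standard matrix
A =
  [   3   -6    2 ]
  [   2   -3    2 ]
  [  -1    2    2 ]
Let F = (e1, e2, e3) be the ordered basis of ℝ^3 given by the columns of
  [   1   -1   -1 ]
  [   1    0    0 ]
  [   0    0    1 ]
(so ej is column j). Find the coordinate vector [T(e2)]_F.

<-2, 0, 1>

Compute T(e2) = A e2 = <-3, -2, 1> in standard coordinates.
Then write this in F-coordinates: solve for y in y_1 e1 + ... + y_3 e3 = <-3, -2, 1>.
This gives y = <-2, 0, 1>, which is column 2 of [T]_F.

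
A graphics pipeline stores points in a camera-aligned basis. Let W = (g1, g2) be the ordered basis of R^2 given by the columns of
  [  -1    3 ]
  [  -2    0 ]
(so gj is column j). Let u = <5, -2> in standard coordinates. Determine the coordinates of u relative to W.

Write u = c_1 g1 + c_2 g2 and solve for the c_i.
System: -c_1 + 3c_2 = 5, -2c_1 + 0c_2 = -2; solving gives c_1 = 1, c_2 = 2.
Check: g1 + 2g2 = <5, -2>.

<1, 2>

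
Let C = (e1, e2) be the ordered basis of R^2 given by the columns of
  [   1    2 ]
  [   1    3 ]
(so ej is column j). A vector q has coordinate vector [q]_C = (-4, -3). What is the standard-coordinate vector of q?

(-10, -13)

The coordinates say q = -4e1 - 3e2; adding the scaled basis vectors gives (-10, -13).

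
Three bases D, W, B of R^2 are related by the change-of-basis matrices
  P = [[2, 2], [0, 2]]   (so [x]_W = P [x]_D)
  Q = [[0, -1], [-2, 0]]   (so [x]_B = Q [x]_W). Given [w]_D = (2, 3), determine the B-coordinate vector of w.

Composing the changes, [w]_B = Q P [w]_D.
Q P = [[0, -2], [-4, -4]]; applying this to (2, 3) gives (-6, -20).

(-6, -20)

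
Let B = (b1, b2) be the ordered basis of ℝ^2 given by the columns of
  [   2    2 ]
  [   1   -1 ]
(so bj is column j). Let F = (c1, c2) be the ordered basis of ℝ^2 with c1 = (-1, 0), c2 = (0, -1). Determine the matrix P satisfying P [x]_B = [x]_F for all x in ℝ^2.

[[-2, -2], [-1, 1]]

Column j of P is [bj]_F, since P maps B-coordinates to F-coordinates.
Expressing b1 in F: b1 = -2c1 - c2, so column 1 of P is (-2, -1).
Doing the same for each bj gives P = [[-2, -2], [-1, 1]].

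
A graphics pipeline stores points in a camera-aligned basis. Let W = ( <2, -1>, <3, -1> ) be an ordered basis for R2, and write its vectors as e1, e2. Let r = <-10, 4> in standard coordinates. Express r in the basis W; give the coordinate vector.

[r]_W is the unique c with M c = r, where M has columns e1, e2.
System: 2c_1 + 3c_2 = -10, -c_1 - c_2 = 4; solving gives c_1 = -2, c_2 = -2.
Check: -2e1 - 2e2 = <-10, 4>.

<-2, -2>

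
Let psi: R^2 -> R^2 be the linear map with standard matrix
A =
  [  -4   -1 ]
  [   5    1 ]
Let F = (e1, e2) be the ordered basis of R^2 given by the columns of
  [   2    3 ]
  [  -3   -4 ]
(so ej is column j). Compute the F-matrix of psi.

Let P have columns e1, e2. Then [psi]_F = P^(-1) A P.
Here det P = 1, so P^(-1) is integer; computing A P first and then P^(-1)(A P) gives [[-1, -1], [-1, -2]].

[[-1, -1], [-1, -2]]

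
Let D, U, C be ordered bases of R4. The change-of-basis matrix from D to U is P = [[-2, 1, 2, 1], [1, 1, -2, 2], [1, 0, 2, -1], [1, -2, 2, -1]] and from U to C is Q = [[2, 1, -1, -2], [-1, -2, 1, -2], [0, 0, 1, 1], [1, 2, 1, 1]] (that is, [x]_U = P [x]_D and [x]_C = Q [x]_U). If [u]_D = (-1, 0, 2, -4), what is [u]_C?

Apply P to get U-coordinates (2, -13, 7, 7), then Q to get C-coordinates.
The result is [u]_C = (-30, 17, 14, -10).

(-30, 17, 14, -10)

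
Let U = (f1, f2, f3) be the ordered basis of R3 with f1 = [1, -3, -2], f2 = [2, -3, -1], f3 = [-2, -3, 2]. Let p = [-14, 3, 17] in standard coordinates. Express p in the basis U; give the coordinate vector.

We seek scalars with c_1 f1 + ... + c_3 f3 = p; equivalently solve M c = p where the columns of M are f1, ..., f3.
Row-reducing the augmented matrix [M | p] gives c = (-4, -1, 4).
Check: -4f1 - f2 + 4f3 = [-14, 3, 17].

[-4, -1, 4]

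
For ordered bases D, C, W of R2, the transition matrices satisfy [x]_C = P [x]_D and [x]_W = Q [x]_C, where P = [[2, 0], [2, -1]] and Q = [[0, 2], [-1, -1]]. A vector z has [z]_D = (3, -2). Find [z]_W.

(16, -14)

First [z]_C = P [z]_D = (6, 8).
Then [z]_W = Q [z]_C = (16, -14).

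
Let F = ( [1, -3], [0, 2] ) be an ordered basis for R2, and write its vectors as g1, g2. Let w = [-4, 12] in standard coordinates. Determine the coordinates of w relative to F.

[-4, 0]

Write w = c_1 g1 + c_2 g2 and solve for the c_i.
System: c_1 + 0c_2 = -4, -3c_1 + 2c_2 = 12; solving gives c_1 = -4, c_2 = 0.
Check: -4g1 + 0·g2 = [-4, 12].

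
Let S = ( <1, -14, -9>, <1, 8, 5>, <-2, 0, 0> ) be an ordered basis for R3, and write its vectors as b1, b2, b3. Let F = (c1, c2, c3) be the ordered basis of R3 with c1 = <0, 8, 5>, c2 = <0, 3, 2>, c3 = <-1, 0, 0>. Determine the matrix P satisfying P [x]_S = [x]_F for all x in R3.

Column j of P is [bj]_F, since P maps S-coordinates to F-coordinates.
Expressing b1 in F: b1 = -c1 - 2c2 - c3, so column 1 of P is <-1, -2, -1>.
Doing the same for each bj gives P = [[-1, 1, 0], [-2, 0, 0], [-1, -1, 2]].

[[-1, 1, 0], [-2, 0, 0], [-1, -1, 2]]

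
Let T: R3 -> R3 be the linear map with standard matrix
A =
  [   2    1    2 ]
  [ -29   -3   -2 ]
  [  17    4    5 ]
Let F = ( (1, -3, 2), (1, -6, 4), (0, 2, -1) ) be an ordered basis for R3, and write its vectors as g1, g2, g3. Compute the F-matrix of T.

[[0, 1, -2], [3, 3, 2], [-3, 1, 1]]

Let P have columns g1, ..., g3. Then [T]_F = P^(-1) A P.
Here det P = -1, so P^(-1) is integer; computing A P first and then P^(-1)(A P) gives [[0, 1, -2], [3, 3, 2], [-3, 1, 1]].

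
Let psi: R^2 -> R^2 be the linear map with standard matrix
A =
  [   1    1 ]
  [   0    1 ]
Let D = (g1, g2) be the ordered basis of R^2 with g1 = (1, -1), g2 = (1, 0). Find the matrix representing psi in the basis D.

[[1, 0], [-1, 1]]

The j-th column of [psi]_D is [psi(gj)]_D.
psi(g1) = A g1 = (0, -1) = g1 - g2, so column 1 is (1, -1).
Repeating for g2 and assembling the columns gives [[1, 0], [-1, 1]].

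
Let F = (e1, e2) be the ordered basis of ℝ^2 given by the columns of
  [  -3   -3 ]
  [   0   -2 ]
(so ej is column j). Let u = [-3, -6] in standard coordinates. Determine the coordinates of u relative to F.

Write u = c_1 e1 + c_2 e2 and solve for the c_i.
System: -3c_1 - 3c_2 = -3, 0c_1 - 2c_2 = -6; solving gives c_1 = -2, c_2 = 3.
Check: -2e1 + 3e2 = [-3, -6].

[-2, 3]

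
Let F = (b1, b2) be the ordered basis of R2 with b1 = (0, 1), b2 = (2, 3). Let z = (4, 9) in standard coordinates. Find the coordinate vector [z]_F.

(3, 2)

Write z = c_1 b1 + c_2 b2 and solve for the c_i.
System: 0c_1 + 2c_2 = 4, c_1 + 3c_2 = 9; solving gives c_1 = 3, c_2 = 2.
Check: 3b1 + 2b2 = (4, 9).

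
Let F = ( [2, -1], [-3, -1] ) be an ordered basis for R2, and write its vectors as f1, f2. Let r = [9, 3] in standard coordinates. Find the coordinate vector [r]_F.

[0, -3]

Write r = c_1 f1 + c_2 f2 and solve for the c_i.
System: 2c_1 - 3c_2 = 9, -c_1 - c_2 = 3; solving gives c_1 = 0, c_2 = -3.
Check: 0·f1 - 3f2 = [9, 3].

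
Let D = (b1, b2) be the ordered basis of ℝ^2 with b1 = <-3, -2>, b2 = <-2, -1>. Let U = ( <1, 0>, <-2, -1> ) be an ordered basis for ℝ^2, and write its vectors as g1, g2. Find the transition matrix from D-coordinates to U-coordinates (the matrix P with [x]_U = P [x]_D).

[[1, 0], [2, 1]]

Column j of P is [bj]_U, since P maps D-coordinates to U-coordinates.
Expressing b1 in U: b1 = g1 + 2g2, so column 1 of P is <1, 2>.
Doing the same for each bj gives P = [[1, 0], [2, 1]].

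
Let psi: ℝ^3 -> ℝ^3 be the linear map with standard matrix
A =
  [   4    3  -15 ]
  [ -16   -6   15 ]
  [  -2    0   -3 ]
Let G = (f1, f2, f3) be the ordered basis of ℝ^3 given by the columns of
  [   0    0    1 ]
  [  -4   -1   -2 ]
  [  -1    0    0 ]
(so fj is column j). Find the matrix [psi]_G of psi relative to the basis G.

[[-3, 0, 2], [-3, 0, 0], [3, -3, -2]]

Let P have columns f1, ..., f3. Then [psi]_G = P^(-1) A P.
Here det P = -1, so P^(-1) is integer; computing A P first and then P^(-1)(A P) gives [[-3, 0, 2], [-3, 0, 0], [3, -3, -2]].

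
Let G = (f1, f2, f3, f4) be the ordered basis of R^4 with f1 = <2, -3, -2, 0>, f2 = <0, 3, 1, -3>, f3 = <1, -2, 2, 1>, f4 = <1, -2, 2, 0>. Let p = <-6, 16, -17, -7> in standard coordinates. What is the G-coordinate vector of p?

<1, 1, -4, -4>

[p]_G is the unique c with M c = p, where M has columns f1, ..., f4.
Gaussian elimination on [M | p] yields c = (1, 1, -4, -4).
Check: f1 + f2 - 4f3 - 4f4 = <-6, 16, -17, -7>.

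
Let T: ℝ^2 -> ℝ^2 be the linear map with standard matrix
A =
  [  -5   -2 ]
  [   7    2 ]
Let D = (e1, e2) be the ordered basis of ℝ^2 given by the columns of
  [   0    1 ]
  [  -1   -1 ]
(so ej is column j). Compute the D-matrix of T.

The j-th column of [T]_D is [T(ej)]_D.
T(e1) = A e1 = (2, -2) = 0·e1 + 2e2, so column 1 is (0, 2).
Repeating for e2 and assembling the columns gives [[0, -2], [2, -3]].

[[0, -2], [2, -3]]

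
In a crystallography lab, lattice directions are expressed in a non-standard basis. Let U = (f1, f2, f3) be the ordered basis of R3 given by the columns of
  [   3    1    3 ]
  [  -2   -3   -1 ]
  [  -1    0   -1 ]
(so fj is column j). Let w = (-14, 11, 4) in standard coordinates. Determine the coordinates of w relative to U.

Write w = c_1 f1 + ... + c_3 f3 and solve for the c_i.
Row-reducing the augmented matrix [M | w] gives c = (-1, -2, -3).
Check: -f1 - 2f2 - 3f3 = (-14, 11, 4).

(-1, -2, -3)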